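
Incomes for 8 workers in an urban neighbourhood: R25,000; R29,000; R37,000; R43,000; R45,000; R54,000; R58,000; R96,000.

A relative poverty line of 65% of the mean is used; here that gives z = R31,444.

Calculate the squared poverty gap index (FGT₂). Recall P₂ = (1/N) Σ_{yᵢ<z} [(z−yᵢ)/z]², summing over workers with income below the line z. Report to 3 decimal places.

0.006

Incomes under z: R25,000, R29,000 (q = 2 of N = 8).
Shortfall ratios: (31444−25000)/31444 = 0.2049; (31444−29000)/31444 = 0.0777.
Squared: 0.0420; 0.0060.
Sum = 0.048040; P₂ = 0.048040 / 8 = 0.006.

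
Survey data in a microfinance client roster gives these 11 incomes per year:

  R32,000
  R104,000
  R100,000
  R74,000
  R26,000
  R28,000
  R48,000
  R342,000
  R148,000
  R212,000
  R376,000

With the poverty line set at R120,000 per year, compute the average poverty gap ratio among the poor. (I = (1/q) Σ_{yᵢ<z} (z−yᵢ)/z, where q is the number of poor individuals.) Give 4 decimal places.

0.5095

Incomes under z: R26,000, R28,000, R32,000, R48,000, R74,000, R100,000, R104,000 (q = 7 of N = 11).
Shortfall ratios (z−y)/z: 0.7833, 0.7667, 0.7333, 0.6000, 0.3833, 0.1667, 0.1333; sum = 3.566667.
I averages over the q = 7 poor units only: 3.566667 / 7 = 0.5095.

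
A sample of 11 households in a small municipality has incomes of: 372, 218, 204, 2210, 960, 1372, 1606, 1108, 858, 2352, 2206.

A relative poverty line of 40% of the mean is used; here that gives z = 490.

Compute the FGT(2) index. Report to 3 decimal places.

Incomes under z: 204, 218, 372 (q = 3 of N = 11).
Normalized shortfalls: (490−204)/490 = 0.5837; (490−218)/490 = 0.5551; (490−372)/490 = 0.2408.
Squared: 0.3407; 0.3081; 0.0580.
Sum = 0.706805; P₂ = 0.706805 / 11 = 0.064.

0.064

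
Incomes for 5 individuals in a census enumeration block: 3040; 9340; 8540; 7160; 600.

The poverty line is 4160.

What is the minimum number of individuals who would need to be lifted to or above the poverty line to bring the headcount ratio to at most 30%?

2 of the 5 individuals are poor, so H = 2/5 = 0.400.
A headcount ratio of at most 30% allows at most ⌊0.30 × 5⌋ = 1 poor individuals.
So at least 2 − 1 = 1 must be lifted.

1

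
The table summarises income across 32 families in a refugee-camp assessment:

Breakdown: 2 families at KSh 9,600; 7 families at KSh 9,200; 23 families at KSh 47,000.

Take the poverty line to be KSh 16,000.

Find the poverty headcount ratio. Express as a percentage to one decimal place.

9 of the 32 families have income below KSh 16,000.
H = 9/32 = 28.1%.

28.1%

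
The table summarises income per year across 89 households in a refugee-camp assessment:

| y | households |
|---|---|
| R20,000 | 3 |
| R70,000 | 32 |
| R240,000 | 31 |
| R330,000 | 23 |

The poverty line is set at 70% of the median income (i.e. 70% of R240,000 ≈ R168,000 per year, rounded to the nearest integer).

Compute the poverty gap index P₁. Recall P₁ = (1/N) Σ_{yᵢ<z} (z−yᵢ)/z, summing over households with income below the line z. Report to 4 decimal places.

Below the line: 3×R20,000, 32×R70,000 (q = 35 of N = 89).
Shortfall ratios: (168000−20000)/168000 = 0.8810 (×3); (168000−70000)/168000 = 0.5833 (×32).
Σ = 21.309524. Dividing by the full population N = 89 gives P₁ = 0.2394.

0.2394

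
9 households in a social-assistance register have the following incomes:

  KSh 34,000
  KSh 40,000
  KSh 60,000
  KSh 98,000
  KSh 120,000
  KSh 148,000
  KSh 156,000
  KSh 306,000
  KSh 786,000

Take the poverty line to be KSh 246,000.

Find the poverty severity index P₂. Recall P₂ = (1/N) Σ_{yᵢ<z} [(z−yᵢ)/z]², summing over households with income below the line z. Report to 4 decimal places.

Below z: KSh 34,000, KSh 40,000, KSh 60,000, KSh 98,000, KSh 120,000, KSh 148,000, KSh 156,000 (q = 7 of N = 9).
Normalized shortfalls: (246000−34000)/246000 = 0.8618; (246000−40000)/246000 = 0.8374; (246000−60000)/246000 = 0.7561; (246000−98000)/246000 = 0.6016; (246000−120000)/246000 = 0.5122; (246000−148000)/246000 = 0.3984; (246000−156000)/246000 = 0.3659.
Squared: 0.7427; 0.7012; 0.5717; 0.3620; 0.2623; 0.1587; 0.1338.
Sum = 2.932448; P₂ = 2.932448 / 9 = 0.3258.

0.3258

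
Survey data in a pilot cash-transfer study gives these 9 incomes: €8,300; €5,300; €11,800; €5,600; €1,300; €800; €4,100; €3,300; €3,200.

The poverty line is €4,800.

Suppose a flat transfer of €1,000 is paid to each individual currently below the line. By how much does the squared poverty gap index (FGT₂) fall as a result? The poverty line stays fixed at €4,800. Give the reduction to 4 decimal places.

0.0853

Before: below the line — €800, €1,300, €3,200, €3,300, €4,100; squared poverty gap index (FGT₂) = 0.161796.
After the €1,000 transfer: below the line — €1,800, €2,300, €4,200, €4,300; squared poverty gap index (FGT₂) = 0.076485.
Reduction = 0.161796 − 0.076485 = 0.0853.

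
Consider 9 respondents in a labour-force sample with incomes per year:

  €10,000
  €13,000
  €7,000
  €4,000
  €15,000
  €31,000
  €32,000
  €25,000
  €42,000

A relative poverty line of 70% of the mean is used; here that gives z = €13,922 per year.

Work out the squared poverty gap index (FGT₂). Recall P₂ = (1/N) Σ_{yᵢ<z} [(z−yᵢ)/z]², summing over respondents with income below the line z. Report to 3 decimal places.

Poor units: €4,000, €7,000, €10,000, €13,000 (q = 4 of N = 9).
Relative gaps: (13922−4000)/13922 = 0.7127; (13922−7000)/13922 = 0.4972; (13922−10000)/13922 = 0.2817; (13922−13000)/13922 = 0.0662.
Squared: 0.5079; 0.2472; 0.0794; 0.0044.
Sum = 0.838874; P₂ = 0.838874 / 9 = 0.093.

0.093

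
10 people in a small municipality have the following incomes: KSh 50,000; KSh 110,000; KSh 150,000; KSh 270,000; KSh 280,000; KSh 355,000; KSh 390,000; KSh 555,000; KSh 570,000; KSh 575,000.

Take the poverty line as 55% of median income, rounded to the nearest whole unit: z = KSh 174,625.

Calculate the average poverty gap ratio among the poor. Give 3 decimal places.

0.408

Below z: KSh 50,000, KSh 110,000, KSh 150,000 (q = 3 of N = 10).
Shortfall ratios (z−y)/z: 0.7137, 0.3701, 0.1410; sum = 1.224767.
I averages over the q = 3 poor units only: 1.224767 / 3 = 0.408.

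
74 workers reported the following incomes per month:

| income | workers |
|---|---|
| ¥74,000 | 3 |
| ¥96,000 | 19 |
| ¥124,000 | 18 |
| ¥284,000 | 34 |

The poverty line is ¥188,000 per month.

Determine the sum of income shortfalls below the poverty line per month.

¥3,242,000

Below the line: 3×¥74,000, 19×¥96,000, 18×¥124,000 (q = 40 of N = 74).
Individual gaps: 3×(188000−74000) = 342000; 19×(188000−96000) = 1748000; 18×(188000−124000) = 1152000.
Aggregate gap = ¥3,242,000.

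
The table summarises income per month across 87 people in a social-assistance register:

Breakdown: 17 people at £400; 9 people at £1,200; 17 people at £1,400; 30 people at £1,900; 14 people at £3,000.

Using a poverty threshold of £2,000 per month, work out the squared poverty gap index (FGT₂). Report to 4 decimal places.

Poor units: 17×£400, 9×£1,200, 17×£1,400, 30×£1,900 (q = 73 of N = 87).
Normalized shortfalls: (2000−400)/2000 = 0.8000 (×17); (2000−1200)/2000 = 0.4000 (×9); (2000−1400)/2000 = 0.3000 (×17); (2000−1900)/2000 = 0.0500 (×30).
Squared: 0.6400 (×17); 0.1600 (×9); 0.0900 (×17); 0.0025 (×30).
Sum = 13.925000; P₂ = 13.925000 / 87 = 0.1601.

0.1601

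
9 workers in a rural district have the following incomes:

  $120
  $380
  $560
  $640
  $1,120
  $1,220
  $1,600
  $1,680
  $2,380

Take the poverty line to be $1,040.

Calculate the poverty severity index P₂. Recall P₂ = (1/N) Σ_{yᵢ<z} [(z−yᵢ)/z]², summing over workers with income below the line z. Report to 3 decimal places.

Below the line: $120, $380, $560, $640 (q = 4 of N = 9).
Normalized shortfalls: (1040−120)/1040 = 0.8846; (1040−380)/1040 = 0.6346; (1040−560)/1040 = 0.4615; (1040−640)/1040 = 0.3846.
Squared: 0.7825; 0.4027; 0.2130; 0.1479.
Sum = 1.546228; P₂ = 1.546228 / 9 = 0.172.

0.172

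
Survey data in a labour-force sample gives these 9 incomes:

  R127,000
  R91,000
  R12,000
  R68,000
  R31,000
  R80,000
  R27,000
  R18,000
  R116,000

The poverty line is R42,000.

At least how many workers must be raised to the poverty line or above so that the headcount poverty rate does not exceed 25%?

4 of the 9 workers are poor, so H = 4/9 = 0.444.
A headcount ratio of at most 25% allows at most ⌊0.25 × 9⌋ = 2 poor workers.
So at least 4 − 2 = 2 must be lifted.

2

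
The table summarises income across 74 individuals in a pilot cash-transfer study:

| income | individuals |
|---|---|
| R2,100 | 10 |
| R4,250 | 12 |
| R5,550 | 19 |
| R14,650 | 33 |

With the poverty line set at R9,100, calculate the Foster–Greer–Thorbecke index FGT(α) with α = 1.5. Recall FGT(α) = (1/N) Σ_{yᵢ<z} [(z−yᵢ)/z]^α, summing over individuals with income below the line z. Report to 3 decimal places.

Poor units: 10×R2,100, 12×R4,250, 19×R5,550 (q = 41 of N = 74).
Normalized shortfalls: (9100−2100)/9100 = 0.7692 (×10); (9100−4250)/9100 = 0.5330 (×12); (9100−5550)/9100 = 0.3901 (×19).
Raised to α = 1.5: 0.67466 (×10); 0.38909 (×12); 0.24366 (×19).
Sum = 16.045184; FGT(1.5) = 16.045184 / 74 = 0.217.

0.217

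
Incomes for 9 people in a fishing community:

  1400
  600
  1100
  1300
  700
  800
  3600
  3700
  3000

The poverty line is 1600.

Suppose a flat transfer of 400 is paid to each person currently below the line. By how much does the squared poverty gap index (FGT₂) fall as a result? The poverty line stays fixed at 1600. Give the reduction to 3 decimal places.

0.089

Before: below the line — 600, 700, 800, 1100, 1300, 1400; squared poverty gap index (FGT₂) = 0.12283.
After the 400 transfer: below the line — 1000, 1100, 1200, 1500; squared poverty gap index (FGT₂) = 0.03385.
Reduction = 0.12283 − 0.03385 = 0.089.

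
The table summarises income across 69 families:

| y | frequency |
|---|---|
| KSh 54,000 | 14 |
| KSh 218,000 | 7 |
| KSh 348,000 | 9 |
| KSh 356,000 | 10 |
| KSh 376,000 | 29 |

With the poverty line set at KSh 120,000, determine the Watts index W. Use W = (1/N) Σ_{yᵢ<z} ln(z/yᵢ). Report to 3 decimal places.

Incomes under z: 14×KSh 54,000 (q = 14 of N = 69).
Log gaps: ln(120000/54000) = 0.7985 (×14).
W = 11.179108 / 69 = 0.162.

0.162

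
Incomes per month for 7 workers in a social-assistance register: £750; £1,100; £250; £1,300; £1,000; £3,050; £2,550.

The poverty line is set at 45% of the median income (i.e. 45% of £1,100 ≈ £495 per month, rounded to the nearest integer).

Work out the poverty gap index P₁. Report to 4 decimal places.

Below the line: £250 (q = 1 of N = 7).
Relative gaps: (495−250)/495 = 0.4949.
Σ = 0.494949. Dividing by the full population N = 7 gives P₁ = 0.0707.

0.0707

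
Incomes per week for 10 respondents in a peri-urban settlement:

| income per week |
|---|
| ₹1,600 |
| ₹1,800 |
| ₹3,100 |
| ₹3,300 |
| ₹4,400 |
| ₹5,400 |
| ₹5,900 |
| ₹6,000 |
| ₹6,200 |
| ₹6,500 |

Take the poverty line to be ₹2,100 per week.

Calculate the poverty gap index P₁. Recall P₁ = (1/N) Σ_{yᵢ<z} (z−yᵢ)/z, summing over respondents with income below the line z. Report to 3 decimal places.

Below the line: ₹1,600, ₹1,800 (q = 2 of N = 10).
Shortfall ratios: (2100−1600)/2100 = 0.2381; (2100−1800)/2100 = 0.1429.
Σ = 0.380952. Dividing by the full population N = 10 gives P₁ = 0.038.

0.038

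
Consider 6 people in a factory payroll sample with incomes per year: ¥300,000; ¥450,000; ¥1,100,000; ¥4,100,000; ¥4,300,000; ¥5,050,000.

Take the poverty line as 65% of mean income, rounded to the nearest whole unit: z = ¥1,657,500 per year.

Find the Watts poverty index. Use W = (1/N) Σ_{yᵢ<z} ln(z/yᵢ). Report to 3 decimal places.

Below z: ¥300,000, ¥450,000, ¥1,100,000 (q = 3 of N = 6).
Log shortfalls: ln(1657500/300000) = 1.7093; ln(1657500/450000) = 1.3038; ln(1657500/1100000) = 0.4100.
W = 3.423102 / 6 = 0.571.

0.571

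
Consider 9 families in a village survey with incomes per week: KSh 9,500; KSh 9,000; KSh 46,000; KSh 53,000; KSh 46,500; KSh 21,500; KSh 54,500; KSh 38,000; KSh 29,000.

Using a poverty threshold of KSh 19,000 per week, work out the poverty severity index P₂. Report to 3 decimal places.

Below z: KSh 9,000, KSh 9,500 (q = 2 of N = 9).
Normalized shortfalls: (19000−9000)/19000 = 0.5263; (19000−9500)/19000 = 0.5000.
Squared: 0.2770; 0.2500.
Sum = 0.527008; P₂ = 0.527008 / 9 = 0.059.

0.059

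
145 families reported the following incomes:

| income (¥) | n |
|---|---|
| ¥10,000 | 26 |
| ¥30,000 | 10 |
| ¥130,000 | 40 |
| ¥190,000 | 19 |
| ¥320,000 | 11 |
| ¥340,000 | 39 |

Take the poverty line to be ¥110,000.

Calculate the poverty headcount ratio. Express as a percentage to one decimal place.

24.8%

36 of the 145 families have income below ¥110,000.
H = 36/145 = 24.8%.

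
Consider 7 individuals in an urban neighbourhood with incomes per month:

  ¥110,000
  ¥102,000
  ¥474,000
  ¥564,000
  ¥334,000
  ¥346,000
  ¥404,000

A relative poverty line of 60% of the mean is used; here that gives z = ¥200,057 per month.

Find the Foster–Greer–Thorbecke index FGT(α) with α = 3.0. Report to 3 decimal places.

Below the line: ¥102,000, ¥110,000 (q = 2 of N = 7).
Shortfall ratios: (200057−102000)/200057 = 0.4901; (200057−110000)/200057 = 0.4502.
Raised to α = 3.0: 0.11775; 0.09122.
Sum = 0.208974; FGT(3.0) = 0.208974 / 7 = 0.030.

0.030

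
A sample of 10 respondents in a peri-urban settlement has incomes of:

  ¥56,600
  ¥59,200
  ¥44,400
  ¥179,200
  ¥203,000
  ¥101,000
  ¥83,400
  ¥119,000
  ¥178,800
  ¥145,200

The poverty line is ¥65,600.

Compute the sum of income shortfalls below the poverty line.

Below z: ¥44,400, ¥56,600, ¥59,200 (q = 3 of N = 10).
Individual gaps: 65600−44400 = 21200; 65600−56600 = 9000; 65600−59200 = 6400.
Aggregate gap = ¥36,600.

¥36,600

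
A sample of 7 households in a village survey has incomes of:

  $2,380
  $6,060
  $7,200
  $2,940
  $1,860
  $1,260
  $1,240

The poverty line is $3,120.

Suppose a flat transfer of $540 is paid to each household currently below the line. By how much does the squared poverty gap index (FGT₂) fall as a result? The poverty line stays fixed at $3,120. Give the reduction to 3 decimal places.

0.074

Before: below the line — $1,240, $1,260, $1,860, $2,380, $2,940; squared poverty gap index (FGT₂) = 0.13445.
After the $540 transfer: below the line — $1,780, $1,800, $2,400, $2,920; squared poverty gap index (FGT₂) = 0.06012.
Reduction = 0.13445 − 0.06012 = 0.074.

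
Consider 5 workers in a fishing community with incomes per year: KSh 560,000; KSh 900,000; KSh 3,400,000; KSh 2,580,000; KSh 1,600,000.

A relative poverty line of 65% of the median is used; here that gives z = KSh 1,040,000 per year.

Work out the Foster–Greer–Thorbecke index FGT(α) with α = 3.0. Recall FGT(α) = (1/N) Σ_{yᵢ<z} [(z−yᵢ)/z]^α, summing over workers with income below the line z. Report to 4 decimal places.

Below z: KSh 560,000, KSh 900,000 (q = 2 of N = 5).
Gap ratios (z−y)/z: (1040000−560000)/1040000 = 0.4615; (1040000−900000)/1040000 = 0.1346.
Raised to α = 3.0: 0.09832; 0.00244.
Sum = 0.100755; FGT(3.0) = 0.100755 / 5 = 0.0202.

0.0202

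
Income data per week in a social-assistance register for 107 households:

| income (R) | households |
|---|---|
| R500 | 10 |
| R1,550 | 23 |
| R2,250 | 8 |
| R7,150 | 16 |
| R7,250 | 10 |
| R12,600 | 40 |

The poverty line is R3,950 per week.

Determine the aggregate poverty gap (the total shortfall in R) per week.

R103,300

Poor units: 10×R500, 23×R1,550, 8×R2,250 (q = 41 of N = 107).
Individual gaps: 10×(3950−500) = 34500; 23×(3950−1550) = 55200; 8×(3950−2250) = 13600.
Aggregate gap = R103,300.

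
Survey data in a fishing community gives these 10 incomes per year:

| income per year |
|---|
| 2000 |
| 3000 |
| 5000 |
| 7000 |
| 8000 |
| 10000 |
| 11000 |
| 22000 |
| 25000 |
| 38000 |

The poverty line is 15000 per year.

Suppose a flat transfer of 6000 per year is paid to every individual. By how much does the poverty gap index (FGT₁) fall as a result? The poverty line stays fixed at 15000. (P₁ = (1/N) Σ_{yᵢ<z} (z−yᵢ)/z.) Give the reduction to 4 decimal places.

Before: below the line — 2000, 3000, 5000, 7000, 8000, 10000, 11000; poverty gap index (FGT₁) = 0.393333.
After the 6000 transfer: below the line — 8000, 9000, 11000, 13000, 14000; poverty gap index (FGT₁) = 0.133333.
Reduction = 0.393333 − 0.133333 = 0.2600.

0.2600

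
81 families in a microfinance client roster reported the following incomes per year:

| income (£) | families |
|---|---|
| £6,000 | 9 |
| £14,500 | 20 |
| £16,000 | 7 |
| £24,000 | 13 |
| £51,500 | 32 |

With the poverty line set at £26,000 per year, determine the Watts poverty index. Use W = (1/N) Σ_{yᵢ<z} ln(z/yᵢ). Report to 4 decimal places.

Poor units: 9×£6,000, 20×£14,500, 7×£16,000, 13×£24,000 (q = 49 of N = 81).
Log gaps: ln(26000/6000) = 1.4663 (×9); ln(26000/14500) = 0.5839 (×20); ln(26000/16000) = 0.4855 (×7); ln(26000/24000) = 0.0800 (×13).
W = 29.315101 / 81 = 0.3619.

0.3619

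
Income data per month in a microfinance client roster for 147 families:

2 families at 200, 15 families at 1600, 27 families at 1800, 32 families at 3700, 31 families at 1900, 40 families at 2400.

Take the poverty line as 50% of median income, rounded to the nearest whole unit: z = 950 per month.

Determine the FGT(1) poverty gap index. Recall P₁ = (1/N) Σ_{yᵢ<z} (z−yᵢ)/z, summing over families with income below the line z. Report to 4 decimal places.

Incomes under z: 2×200 (q = 2 of N = 147).
Normalized shortfalls: (950−200)/950 = 0.7895 (×2).
Sum of shortfalls = 1.578947; P₁ averages over all N: 1.578947 / 147 = 0.0107.

0.0107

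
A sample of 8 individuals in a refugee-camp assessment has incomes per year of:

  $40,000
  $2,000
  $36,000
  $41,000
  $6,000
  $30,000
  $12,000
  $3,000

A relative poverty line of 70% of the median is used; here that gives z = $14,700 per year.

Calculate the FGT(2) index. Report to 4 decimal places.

0.2205

Poor units: $2,000, $3,000, $6,000, $12,000 (q = 4 of N = 8).
Shortfall ratios: (14700−2000)/14700 = 0.8639; (14700−3000)/14700 = 0.7959; (14700−6000)/14700 = 0.5918; (14700−12000)/14700 = 0.1837.
Squared: 0.7464; 0.6335; 0.3503; 0.0337.
Sum = 1.763895; P₂ = 1.763895 / 8 = 0.2205.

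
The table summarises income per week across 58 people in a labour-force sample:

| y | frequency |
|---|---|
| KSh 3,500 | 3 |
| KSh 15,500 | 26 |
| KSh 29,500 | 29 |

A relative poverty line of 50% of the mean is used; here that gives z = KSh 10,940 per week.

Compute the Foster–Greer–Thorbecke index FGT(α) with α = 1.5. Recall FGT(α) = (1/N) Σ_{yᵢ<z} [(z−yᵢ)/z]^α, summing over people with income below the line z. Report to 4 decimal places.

0.0290

Poor units: 3×KSh 3,500 (q = 3 of N = 58).
Shortfall ratios: (10940−3500)/10940 = 0.6801 (×3).
Raised to α = 1.5: 0.56083 (×3).
Sum = 1.682498; FGT(1.5) = 1.682498 / 58 = 0.0290.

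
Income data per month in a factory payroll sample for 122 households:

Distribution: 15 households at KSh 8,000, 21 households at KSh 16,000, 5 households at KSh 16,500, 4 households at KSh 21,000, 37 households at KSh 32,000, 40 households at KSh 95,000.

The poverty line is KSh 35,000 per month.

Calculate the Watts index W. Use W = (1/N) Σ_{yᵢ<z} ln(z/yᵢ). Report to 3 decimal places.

Below z: 15×KSh 8,000, 21×KSh 16,000, 5×KSh 16,500, 4×KSh 21,000, 37×KSh 32,000 (q = 82 of N = 122).
Log gaps: ln(35000/8000) = 1.4759 (×15); ln(35000/16000) = 0.7828 (×21); ln(35000/16500) = 0.7520 (×5); ln(35000/21000) = 0.5108 (×4); ln(35000/32000) = 0.0896 (×37).
W = 47.695435 / 122 = 0.391.

0.391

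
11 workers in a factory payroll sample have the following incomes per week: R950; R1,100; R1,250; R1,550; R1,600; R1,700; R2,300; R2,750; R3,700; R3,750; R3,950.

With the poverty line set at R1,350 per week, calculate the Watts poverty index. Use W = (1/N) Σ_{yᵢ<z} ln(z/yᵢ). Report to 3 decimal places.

Below the line: R950, R1,100, R1,250 (q = 3 of N = 11).
Log shortfalls: ln(1350/950) = 0.3514; ln(1350/1100) = 0.2048; ln(1350/1250) = 0.0770.
W = 0.633153 / 11 = 0.058.

0.058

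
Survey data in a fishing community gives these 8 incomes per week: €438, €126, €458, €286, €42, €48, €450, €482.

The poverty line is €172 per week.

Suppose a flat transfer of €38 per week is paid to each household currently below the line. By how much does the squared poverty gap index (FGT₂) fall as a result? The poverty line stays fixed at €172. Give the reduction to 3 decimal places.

0.078

Before: below the line — €42, €48, €126; squared poverty gap index (FGT₂) = 0.14532.
After the €38 transfer: below the line — €80, €86, €164; squared poverty gap index (FGT₂) = 0.06728.
Reduction = 0.14532 − 0.06728 = 0.078.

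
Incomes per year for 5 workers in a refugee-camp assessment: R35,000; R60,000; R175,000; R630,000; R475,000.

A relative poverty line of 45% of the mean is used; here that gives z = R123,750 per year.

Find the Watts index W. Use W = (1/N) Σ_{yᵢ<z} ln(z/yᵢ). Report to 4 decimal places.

Below the line: R35,000, R60,000 (q = 2 of N = 5).
Log shortfalls: ln(123750/35000) = 1.2629; ln(123750/60000) = 0.7239.
W = 1.986834 / 5 = 0.3974.

0.3974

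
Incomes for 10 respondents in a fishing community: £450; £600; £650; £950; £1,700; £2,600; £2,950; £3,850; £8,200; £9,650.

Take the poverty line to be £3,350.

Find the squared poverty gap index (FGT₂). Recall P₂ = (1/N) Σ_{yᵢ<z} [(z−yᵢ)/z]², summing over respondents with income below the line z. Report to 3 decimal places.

0.289

Below z: £450, £600, £650, £950, £1,700, £2,600, £2,950 (q = 7 of N = 10).
Normalized shortfalls: (3350−450)/3350 = 0.8657; (3350−600)/3350 = 0.8209; (3350−650)/3350 = 0.8060; (3350−950)/3350 = 0.7164; (3350−1700)/3350 = 0.4925; (3350−2600)/3350 = 0.2239; (3350−2950)/3350 = 0.1194.
Squared: 0.7494; 0.6739; 0.6496; 0.5133; 0.2426; 0.0501; 0.0143.
Sum = 2.893072; P₂ = 2.893072 / 10 = 0.289.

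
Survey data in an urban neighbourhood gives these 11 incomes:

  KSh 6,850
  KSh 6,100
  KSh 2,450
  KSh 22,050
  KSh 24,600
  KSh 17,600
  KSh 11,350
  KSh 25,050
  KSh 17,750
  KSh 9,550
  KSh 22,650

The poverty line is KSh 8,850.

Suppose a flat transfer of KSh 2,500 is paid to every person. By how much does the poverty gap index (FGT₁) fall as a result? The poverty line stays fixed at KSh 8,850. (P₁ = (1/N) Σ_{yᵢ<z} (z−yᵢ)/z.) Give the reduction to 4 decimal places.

Before: below the line — KSh 2,450, KSh 6,100, KSh 6,850; poverty gap index (FGT₁) = 0.114535.
After the KSh 2,500 transfer: below the line — KSh 4,950, KSh 8,600; poverty gap index (FGT₁) = 0.042630.
Reduction = 0.114535 − 0.042630 = 0.0719.

0.0719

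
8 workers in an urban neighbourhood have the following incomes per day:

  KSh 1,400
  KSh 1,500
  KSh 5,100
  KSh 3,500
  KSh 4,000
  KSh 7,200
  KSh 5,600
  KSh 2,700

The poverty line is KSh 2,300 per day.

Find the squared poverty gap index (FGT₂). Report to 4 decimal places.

0.0343

Poor units: KSh 1,400, KSh 1,500 (q = 2 of N = 8).
Gap ratios (z−y)/z: (2300−1400)/2300 = 0.3913; (2300−1500)/2300 = 0.3478.
Squared: 0.1531; 0.1210.
Sum = 0.274102; P₂ = 0.274102 / 8 = 0.0343.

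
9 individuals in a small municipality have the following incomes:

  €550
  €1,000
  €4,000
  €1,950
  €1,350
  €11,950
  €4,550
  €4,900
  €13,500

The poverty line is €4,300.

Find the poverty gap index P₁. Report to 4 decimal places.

Below the line: €550, €1,000, €1,350, €1,950, €4,000 (q = 5 of N = 9).
Gap ratios (z−y)/z: (4300−550)/4300 = 0.8721; (4300−1000)/4300 = 0.7674; (4300−1350)/4300 = 0.6860; (4300−1950)/4300 = 0.5465; (4300−4000)/4300 = 0.0698.
Sum of shortfalls = 2.941860; P₁ averages over all N: 2.941860 / 9 = 0.3269.

0.3269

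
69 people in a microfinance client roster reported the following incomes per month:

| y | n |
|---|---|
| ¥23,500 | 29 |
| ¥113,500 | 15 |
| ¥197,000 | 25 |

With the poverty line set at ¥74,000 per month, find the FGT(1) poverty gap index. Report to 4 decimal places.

0.2868

Poor units: 29×¥23,500 (q = 29 of N = 69).
Gap ratios (z−y)/z: (74000−23500)/74000 = 0.6824 (×29).
Sum of shortfalls = 19.790541; P₁ averages over all N: 19.790541 / 69 = 0.2868.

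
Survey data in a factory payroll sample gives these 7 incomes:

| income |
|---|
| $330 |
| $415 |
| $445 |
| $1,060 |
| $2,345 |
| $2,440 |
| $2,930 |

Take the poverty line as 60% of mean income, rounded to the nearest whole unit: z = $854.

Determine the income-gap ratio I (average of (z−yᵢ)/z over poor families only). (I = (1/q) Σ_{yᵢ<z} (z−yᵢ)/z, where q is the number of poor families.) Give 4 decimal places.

0.5355

Below the line: $330, $415, $445 (q = 3 of N = 7).
Shortfall ratios (z−y)/z: 0.6136, 0.5141, 0.4789; sum = 1.606557.
I averages over the q = 3 poor units only: 1.606557 / 3 = 0.5355.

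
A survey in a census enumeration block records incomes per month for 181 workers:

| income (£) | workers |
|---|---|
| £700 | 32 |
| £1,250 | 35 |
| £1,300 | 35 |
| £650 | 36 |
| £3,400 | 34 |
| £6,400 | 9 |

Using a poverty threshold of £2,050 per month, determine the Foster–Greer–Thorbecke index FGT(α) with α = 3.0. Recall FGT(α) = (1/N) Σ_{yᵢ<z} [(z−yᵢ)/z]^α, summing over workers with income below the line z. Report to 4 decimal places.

Below z: 36×£650, 32×£700, 35×£1,250, 35×£1,300 (q = 138 of N = 181).
Normalized shortfalls: (2050−650)/2050 = 0.6829 (×36); (2050−700)/2050 = 0.6585 (×32); (2050−1250)/2050 = 0.3902 (×35); (2050−1300)/2050 = 0.3659 (×35).
Raised to α = 3.0: 0.31851 (×36); 0.28559 (×32); 0.05943 (×35); 0.04897 (×35).
Sum = 24.399138; FGT(3.0) = 24.399138 / 181 = 0.1348.

0.1348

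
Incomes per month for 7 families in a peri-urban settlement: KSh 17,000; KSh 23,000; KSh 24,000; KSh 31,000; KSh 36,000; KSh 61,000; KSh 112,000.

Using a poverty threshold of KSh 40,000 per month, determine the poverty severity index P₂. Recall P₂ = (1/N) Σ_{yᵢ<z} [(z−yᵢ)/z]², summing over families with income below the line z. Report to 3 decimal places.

0.105

Below the line: KSh 17,000, KSh 23,000, KSh 24,000, KSh 31,000, KSh 36,000 (q = 5 of N = 7).
Gap ratios (z−y)/z: (40000−17000)/40000 = 0.5750; (40000−23000)/40000 = 0.4250; (40000−24000)/40000 = 0.4000; (40000−31000)/40000 = 0.2250; (40000−36000)/40000 = 0.1000.
Squared: 0.3306; 0.1806; 0.1600; 0.0506; 0.0100.
Sum = 0.731875; P₂ = 0.731875 / 7 = 0.105.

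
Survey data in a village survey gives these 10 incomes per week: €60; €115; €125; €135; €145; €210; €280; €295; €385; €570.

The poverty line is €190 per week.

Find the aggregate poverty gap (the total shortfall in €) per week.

€370

Incomes under z: €60, €115, €125, €135, €145 (q = 5 of N = 10).
Individual gaps: 190−60 = 130; 190−115 = 75; 190−125 = 65; 190−135 = 55; 190−145 = 45.
Aggregate gap = €370.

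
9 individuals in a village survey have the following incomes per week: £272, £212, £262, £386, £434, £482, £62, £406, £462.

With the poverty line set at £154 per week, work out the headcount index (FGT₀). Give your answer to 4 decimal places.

0.1111

1 of the 9 individuals have income below £154.
H = 1/9 = 0.1111.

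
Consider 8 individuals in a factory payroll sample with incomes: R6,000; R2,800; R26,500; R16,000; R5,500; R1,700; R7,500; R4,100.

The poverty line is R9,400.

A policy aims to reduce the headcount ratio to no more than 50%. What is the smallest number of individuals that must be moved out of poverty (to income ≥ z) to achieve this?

6 of the 8 individuals are poor, so H = 6/8 = 0.750.
A headcount ratio of at most 50% allows at most ⌊0.50 × 8⌋ = 4 poor individuals.
So at least 6 − 4 = 2 must be lifted.

2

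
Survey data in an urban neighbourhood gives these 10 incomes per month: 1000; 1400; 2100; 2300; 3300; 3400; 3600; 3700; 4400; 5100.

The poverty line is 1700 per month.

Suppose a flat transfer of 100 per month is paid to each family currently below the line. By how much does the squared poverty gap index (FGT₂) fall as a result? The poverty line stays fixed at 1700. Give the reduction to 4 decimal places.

Before: below the line — 1000, 1400; squared poverty gap index (FGT₂) = 0.020069.
After the 100 transfer: below the line — 1100, 1500; squared poverty gap index (FGT₂) = 0.013841.
Reduction = 0.020069 − 0.013841 = 0.0062.

0.0062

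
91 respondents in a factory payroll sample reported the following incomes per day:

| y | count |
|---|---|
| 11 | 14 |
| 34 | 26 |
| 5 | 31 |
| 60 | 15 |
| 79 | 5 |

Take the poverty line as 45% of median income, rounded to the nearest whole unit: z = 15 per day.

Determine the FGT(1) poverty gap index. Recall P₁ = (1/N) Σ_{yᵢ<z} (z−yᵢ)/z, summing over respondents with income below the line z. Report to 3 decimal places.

Below z: 31×5, 14×11 (q = 45 of N = 91).
Shortfall ratios: (15−5)/15 = 0.6667 (×31); (15−11)/15 = 0.2667 (×14).
Sum of shortfalls = 24.400000; P₁ averages over all N: 24.400000 / 91 = 0.268.

0.268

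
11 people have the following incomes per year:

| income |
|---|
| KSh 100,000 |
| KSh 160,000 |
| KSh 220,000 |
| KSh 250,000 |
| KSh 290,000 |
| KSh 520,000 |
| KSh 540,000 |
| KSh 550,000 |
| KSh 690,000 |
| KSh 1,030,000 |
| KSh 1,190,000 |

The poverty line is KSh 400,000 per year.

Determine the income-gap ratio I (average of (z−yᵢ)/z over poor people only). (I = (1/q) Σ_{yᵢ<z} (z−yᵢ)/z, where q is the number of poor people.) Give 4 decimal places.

0.4900

Incomes under z: KSh 100,000, KSh 160,000, KSh 220,000, KSh 250,000, KSh 290,000 (q = 5 of N = 11).
Shortfall ratios (z−y)/z: 0.7500, 0.6000, 0.4500, 0.3750, 0.2750; sum = 2.450000.
I averages over the q = 5 poor units only: 2.450000 / 5 = 0.4900.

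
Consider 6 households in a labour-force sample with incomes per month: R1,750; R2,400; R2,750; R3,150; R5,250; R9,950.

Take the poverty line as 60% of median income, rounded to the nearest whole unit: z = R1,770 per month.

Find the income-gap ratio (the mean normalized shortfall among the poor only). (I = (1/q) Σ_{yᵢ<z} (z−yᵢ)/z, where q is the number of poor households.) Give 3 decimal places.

0.011

Below z: R1,750 (q = 1 of N = 6).
Relative gaps: 0.0113; sum = 0.011299.
I averages over the q = 1 poor units only: 0.011299 / 1 = 0.011.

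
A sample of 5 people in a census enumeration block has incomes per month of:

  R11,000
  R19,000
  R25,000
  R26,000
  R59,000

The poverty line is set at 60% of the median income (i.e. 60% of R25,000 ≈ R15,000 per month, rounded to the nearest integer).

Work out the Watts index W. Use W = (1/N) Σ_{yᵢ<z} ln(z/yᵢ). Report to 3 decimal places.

0.062

Incomes under z: R11,000 (q = 1 of N = 5).
Log gaps: ln(15000/11000) = 0.3102.
W = 0.310155 / 5 = 0.062.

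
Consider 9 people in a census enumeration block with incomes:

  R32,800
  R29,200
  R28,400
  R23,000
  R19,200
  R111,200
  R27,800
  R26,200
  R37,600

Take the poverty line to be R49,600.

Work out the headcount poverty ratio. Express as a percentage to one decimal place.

88.9%

8 of the 9 people have income below R49,600.
H = 8/9 = 88.9%.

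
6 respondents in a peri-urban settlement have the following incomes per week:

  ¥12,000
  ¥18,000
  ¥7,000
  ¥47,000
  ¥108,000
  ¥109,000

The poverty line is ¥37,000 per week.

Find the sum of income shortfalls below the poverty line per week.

Below z: ¥7,000, ¥12,000, ¥18,000 (q = 3 of N = 6).
Individual gaps: 37000−7000 = 30000; 37000−12000 = 25000; 37000−18000 = 19000.
Aggregate gap = ¥74,000.

¥74,000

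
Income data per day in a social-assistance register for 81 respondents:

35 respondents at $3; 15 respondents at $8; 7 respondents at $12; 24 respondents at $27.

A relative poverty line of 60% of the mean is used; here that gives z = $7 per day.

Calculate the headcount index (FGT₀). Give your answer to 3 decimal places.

35 of the 81 respondents have income below $7.
H = 35/81 = 0.432.

0.432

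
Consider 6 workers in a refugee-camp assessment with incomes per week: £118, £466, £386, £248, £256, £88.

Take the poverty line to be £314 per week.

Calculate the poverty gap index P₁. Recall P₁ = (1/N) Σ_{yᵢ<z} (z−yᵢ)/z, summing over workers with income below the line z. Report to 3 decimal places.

Incomes under z: £88, £118, £248, £256 (q = 4 of N = 6).
Gap ratios (z−y)/z: (314−88)/314 = 0.7197; (314−118)/314 = 0.6242; (314−248)/314 = 0.2102; (314−256)/314 = 0.1847.
Σ = 1.738854. Dividing by the full population N = 6 gives P₁ = 0.290.

0.290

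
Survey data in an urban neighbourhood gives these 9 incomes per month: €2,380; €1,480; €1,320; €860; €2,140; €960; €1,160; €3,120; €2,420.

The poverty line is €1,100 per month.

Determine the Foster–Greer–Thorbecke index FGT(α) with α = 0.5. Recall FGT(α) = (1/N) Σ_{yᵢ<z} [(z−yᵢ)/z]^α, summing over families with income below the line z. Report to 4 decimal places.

Incomes under z: €860, €960 (q = 2 of N = 9).
Relative gaps: (1100−860)/1100 = 0.2182; (1100−960)/1100 = 0.1273.
Raised to α = 0.5: 0.46710; 0.35675.
Sum = 0.823852; FGT(0.5) = 0.823852 / 9 = 0.0915.

0.0915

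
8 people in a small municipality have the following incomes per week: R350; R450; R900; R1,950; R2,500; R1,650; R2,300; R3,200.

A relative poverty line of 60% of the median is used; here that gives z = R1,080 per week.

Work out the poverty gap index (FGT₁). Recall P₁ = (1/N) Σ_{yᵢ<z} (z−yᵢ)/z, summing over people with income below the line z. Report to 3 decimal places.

Below z: R350, R450, R900 (q = 3 of N = 8).
Shortfall ratios: (1080−350)/1080 = 0.6759; (1080−450)/1080 = 0.5833; (1080−900)/1080 = 0.1667.
Σ = 1.425926. Dividing by the full population N = 8 gives P₁ = 0.178.

0.178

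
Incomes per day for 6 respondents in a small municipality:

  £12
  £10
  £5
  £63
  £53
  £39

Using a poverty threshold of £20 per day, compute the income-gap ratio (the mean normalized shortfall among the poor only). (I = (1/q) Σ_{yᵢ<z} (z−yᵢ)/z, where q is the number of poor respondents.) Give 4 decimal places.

0.5500

Poor units: £5, £10, £12 (q = 3 of N = 6).
Shortfall ratios (z−y)/z: 0.7500, 0.5000, 0.4000; sum = 1.650000.
I averages over the q = 3 poor units only: 1.650000 / 3 = 0.5500.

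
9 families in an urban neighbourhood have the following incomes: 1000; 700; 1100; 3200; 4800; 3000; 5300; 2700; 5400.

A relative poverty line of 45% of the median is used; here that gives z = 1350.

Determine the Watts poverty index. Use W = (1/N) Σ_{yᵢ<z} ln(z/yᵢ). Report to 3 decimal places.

0.129

Poor units: 700, 1000, 1100 (q = 3 of N = 9).
Log shortfalls: ln(1350/700) = 0.6568; ln(1350/1000) = 0.3001; ln(1350/1100) = 0.2048.
W = 1.161679 / 9 = 0.129.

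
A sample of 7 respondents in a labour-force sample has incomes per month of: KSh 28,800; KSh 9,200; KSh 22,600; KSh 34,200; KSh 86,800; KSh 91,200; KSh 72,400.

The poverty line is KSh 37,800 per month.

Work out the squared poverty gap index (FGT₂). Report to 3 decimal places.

0.114

Below z: KSh 9,200, KSh 22,600, KSh 28,800, KSh 34,200 (q = 4 of N = 7).
Normalized shortfalls: (37800−9200)/37800 = 0.7566; (37800−22600)/37800 = 0.4021; (37800−28800)/37800 = 0.2381; (37800−34200)/37800 = 0.0952.
Squared: 0.5725; 0.1617; 0.0567; 0.0091.
Sum = 0.799922; P₂ = 0.799922 / 7 = 0.114.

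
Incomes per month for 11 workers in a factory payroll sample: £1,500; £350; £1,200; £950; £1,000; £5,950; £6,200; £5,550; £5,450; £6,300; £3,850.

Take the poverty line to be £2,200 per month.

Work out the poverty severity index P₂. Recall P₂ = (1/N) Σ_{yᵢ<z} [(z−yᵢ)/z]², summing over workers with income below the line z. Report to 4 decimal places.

0.1487

Poor units: £350, £950, £1,000, £1,200, £1,500 (q = 5 of N = 11).
Shortfall ratios: (2200−350)/2200 = 0.8409; (2200−950)/2200 = 0.5682; (2200−1000)/2200 = 0.5455; (2200−1200)/2200 = 0.4545; (2200−1500)/2200 = 0.3182.
Squared: 0.7071; 0.3228; 0.2975; 0.2066; 0.1012.
Sum = 1.635331; P₂ = 1.635331 / 11 = 0.1487.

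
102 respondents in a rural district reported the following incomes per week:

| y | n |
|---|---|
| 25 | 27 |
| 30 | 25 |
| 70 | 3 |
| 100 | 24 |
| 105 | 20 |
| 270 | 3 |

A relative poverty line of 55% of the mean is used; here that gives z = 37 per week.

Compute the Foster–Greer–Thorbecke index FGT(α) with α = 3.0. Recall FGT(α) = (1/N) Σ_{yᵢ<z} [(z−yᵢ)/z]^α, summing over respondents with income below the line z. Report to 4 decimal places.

0.0107

Incomes under z: 27×25, 25×30 (q = 52 of N = 102).
Gap ratios (z−y)/z: (37−25)/37 = 0.3243 (×27); (37−30)/37 = 0.1892 (×25).
Raised to α = 3.0: 0.03411 (×27); 0.00677 (×25).
Sum = 1.090380; FGT(3.0) = 1.090380 / 102 = 0.0107.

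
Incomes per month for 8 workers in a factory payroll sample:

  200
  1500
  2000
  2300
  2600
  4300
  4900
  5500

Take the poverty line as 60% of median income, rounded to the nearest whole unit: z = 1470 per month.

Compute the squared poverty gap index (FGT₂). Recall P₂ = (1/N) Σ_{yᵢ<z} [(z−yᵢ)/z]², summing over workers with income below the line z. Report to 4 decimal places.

0.0933

Below the line: 200 (q = 1 of N = 8).
Gap ratios (z−y)/z: (1470−200)/1470 = 0.8639.
Squared: 0.7464.
Sum = 0.746402; P₂ = 0.746402 / 8 = 0.0933.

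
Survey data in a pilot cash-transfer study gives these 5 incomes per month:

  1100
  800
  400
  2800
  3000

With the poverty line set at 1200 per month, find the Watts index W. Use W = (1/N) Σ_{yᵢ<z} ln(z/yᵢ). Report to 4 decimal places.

0.3182

Incomes under z: 400, 800, 1100 (q = 3 of N = 5).
ln(z/y) terms: ln(1200/400) = 1.0986; ln(1200/800) = 0.4055; ln(1200/1100) = 0.0870.
W = 1.591089 / 5 = 0.3182.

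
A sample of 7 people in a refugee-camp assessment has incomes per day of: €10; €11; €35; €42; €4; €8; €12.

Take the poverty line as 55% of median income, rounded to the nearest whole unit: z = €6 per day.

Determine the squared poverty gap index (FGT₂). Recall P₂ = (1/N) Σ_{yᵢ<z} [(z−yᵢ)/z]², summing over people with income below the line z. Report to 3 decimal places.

0.016

Below the line: €4 (q = 1 of N = 7).
Normalized shortfalls: (6−4)/6 = 0.3333.
Squared: 0.1111.
Sum = 0.111111; P₂ = 0.111111 / 7 = 0.016.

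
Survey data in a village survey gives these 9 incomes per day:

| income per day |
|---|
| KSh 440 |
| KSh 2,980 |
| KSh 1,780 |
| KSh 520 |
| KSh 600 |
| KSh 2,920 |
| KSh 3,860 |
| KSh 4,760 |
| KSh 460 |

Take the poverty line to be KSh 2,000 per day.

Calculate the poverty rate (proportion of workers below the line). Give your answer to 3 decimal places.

0.556

5 of the 9 workers have income below KSh 2,000.
H = 5/9 = 0.556.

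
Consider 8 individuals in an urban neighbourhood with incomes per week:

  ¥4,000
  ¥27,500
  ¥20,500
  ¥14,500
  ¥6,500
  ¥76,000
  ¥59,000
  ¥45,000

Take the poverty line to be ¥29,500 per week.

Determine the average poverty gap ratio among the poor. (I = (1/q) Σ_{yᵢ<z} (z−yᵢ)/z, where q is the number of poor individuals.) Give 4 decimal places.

Below the line: ¥4,000, ¥6,500, ¥14,500, ¥20,500, ¥27,500 (q = 5 of N = 8).
Relative gaps: 0.8644, 0.7797, 0.5085, 0.3051, 0.0678; sum = 2.525424.
The income-gap ratio divides by q (the poor only): 2.525424 / 5 = 0.5051.

0.5051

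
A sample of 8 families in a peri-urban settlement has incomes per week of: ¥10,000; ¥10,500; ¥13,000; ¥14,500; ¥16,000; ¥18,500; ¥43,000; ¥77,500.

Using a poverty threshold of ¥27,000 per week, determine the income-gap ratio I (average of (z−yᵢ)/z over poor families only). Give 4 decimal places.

Incomes under z: ¥10,000, ¥10,500, ¥13,000, ¥14,500, ¥16,000, ¥18,500 (q = 6 of N = 8).
Relative gaps: 0.6296, 0.6111, 0.5185, 0.4630, 0.4074, 0.3148; sum = 2.944444.
I averages over the q = 6 poor units only: 2.944444 / 6 = 0.4907.

0.4907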